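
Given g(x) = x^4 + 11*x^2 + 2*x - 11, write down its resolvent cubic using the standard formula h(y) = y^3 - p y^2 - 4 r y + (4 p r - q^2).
h(y) = y^3 - 11*y^2 + 44*y - 488

Identify coefficients: p = 11, q = 2, r = -11.
Plug into h(y) = y^3 - p y^2 - 4 r y + (4 p r - q^2):
  h(y) = y^3 - (11) y^2 - 4*(-11) y + (4*(11)*(-11) - (2)^2)
       = y^3 + (-11) y^2 + (44) y + (-488).
Simplifying: h(y) = y^3 - 11*y^2 + 44*y - 488.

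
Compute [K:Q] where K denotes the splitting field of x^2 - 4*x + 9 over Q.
[K:Q] = 2

The discriminant of x^2 + (-4)*x + (9) is b^2 - 4c = 16 - (36) = -20. Since -20 is not a perfect square in Q, the polynomial is irreducible over Q. Its two roots generate a degree-2 extension, so [K:Q] = 2.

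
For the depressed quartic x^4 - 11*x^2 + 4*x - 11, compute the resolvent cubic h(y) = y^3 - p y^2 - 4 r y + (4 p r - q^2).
h(y) = y^3 + 11*y^2 + 44*y + 468

Identify coefficients: p = -11, q = 4, r = -11.
Plug into h(y) = y^3 - p y^2 - 4 r y + (4 p r - q^2):
  h(y) = y^3 - (-11) y^2 - 4*(-11) y + (4*(-11)*(-11) - (4)^2)
       = y^3 + (11) y^2 + (44) y + (468).
Simplifying: h(y) = y^3 + 11*y^2 + 44*y + 468.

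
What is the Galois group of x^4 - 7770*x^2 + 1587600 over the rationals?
Gal(K/Q) = Z/2Z (cyclic of order 2)

f factors as (x^2 - 7560)(x^2 - 210), so the splitting field is K = Q(sqrt(7560), sqrt(210)). The squarefree part of 7560 is 210 and the squarefree part of 210 is also 210, so sqrt(7560) and sqrt(210) are both rational multiples of sqrt(210). Hence Q(sqrt(7560)) = Q(sqrt(210)) = Q(sqrt(210)), and the splitting field collapses to a single degree-2 extension with Galois group Z/2Z.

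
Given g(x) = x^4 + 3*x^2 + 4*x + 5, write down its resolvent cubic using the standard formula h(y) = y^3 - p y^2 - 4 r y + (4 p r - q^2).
h(y) = y^3 - 3*y^2 - 20*y + 44

Identify coefficients: p = 3, q = 4, r = 5.
Plug into h(y) = y^3 - p y^2 - 4 r y + (4 p r - q^2):
  h(y) = y^3 - (3) y^2 - 4*(5) y + (4*(3)*(5) - (4)^2)
       = y^3 + (-3) y^2 + (-20) y + (44).
Simplifying: h(y) = y^3 - 3*y^2 - 20*y + 44.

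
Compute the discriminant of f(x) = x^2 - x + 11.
Δ = -43

For a quadratic a x^2 + b x + c the discriminant is Δ = b^2 - 4ac = (-1)^2 - 4*(1)*(11) = 1 - (44) = -43.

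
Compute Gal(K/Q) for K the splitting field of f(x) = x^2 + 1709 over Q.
Gal(K/Q) = Z/2Z (cyclic of order 2)

x^2 + 1709 is irreducible over Q since -1709 is not a rational square. The splitting field Q(sqrt(-1709)) has degree 2 over Q, and its unique nontrivial automorphism is sqrt(-1709) ↦ -sqrt(-1709). Hence Gal(Q(sqrt(-1709))/Q) = Z/2Z.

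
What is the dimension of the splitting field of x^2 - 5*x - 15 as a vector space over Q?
[K:Q] = 2

The discriminant of x^2 + (-5)*x + (-15) is b^2 - 4c = 25 - (-60) = 85. Since 85 is not a perfect square in Q, the polynomial is irreducible over Q. Its two roots generate a degree-2 extension, so [K:Q] = 2.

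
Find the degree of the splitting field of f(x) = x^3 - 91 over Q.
[K:Q] = 6

x^3 - 91 has one real root r = 91^(1/3) and two complex roots r*zeta_3, r*zeta_3^2 where zeta_3 = e^(2*pi*i/3). The splitting field is Q(r, zeta_3). [Q(r):Q] = 3 and [Q(zeta_3):Q] = 2 with gcd = 1, so [Q(r, zeta_3):Q] = 3 * 2 = 6.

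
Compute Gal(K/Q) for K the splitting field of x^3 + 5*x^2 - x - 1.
Gal(K/Q) = S_3 (symmetric group of order 6)

Compute the discriminant of x^3 + (5)*x^2 + (-1)*x + (-1): Δ = 592. Since Δ is not a rational square, the Galois group is not contained in A_3; it must be the full S_3 (irreducibility of the cubic rules out anything smaller).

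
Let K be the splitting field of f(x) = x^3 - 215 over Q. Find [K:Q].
[K:Q] = 6

x^3 - 215 has one real root r = 215^(1/3) and two complex roots r*zeta_3, r*zeta_3^2 where zeta_3 = e^(2*pi*i/3). The splitting field is Q(r, zeta_3). [Q(r):Q] = 3 and [Q(zeta_3):Q] = 2 with gcd = 1, so [Q(r, zeta_3):Q] = 3 * 2 = 6.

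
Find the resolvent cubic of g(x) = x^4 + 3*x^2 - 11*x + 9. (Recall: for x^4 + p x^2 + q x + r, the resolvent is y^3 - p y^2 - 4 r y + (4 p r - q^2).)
h(y) = y^3 - 3*y^2 - 36*y - 13

Identify coefficients: p = 3, q = -11, r = 9.
Plug into h(y) = y^3 - p y^2 - 4 r y + (4 p r - q^2):
  h(y) = y^3 - (3) y^2 - 4*(9) y + (4*(3)*(9) - (-11)^2)
       = y^3 + (-3) y^2 + (-36) y + (-13).
Simplifying: h(y) = y^3 - 3*y^2 - 36*y - 13.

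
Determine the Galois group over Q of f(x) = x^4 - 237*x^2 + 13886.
Gal(K/Q) = V_4 (Klein four-group, Z/2Z × Z/2Z)

f factors as (x^2 - 131)(x^2 - 106), so the splitting field is K = Q(sqrt(131), sqrt(106)). The elements 131, 106, 13886 are all non-squares in Q, so sqrt(131) and sqrt(106) generate independent quadratic extensions. Thus [K:Q] = 4 and Gal(K/Q) is generated by the two order-2 automorphisms sqrt(131) ↦ -sqrt(131) and sqrt(106) ↦ -sqrt(106), giving V_4.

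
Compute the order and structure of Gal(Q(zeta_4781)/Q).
|Gal(Q(zeta_4781)/Q)| = phi(4781) = 4092; group ≅ (Z/4781Z)^* ≅ Z/6Z × Z/682Z

The n-th cyclotomic polynomial Φ_4781(x) is the minimal polynomial of zeta_4781 over Q and has degree phi(4781) = 4092. So Q(zeta_4781) is a degree-4092 Galois extension with Galois group (Z/4781Z)^*. By CRT, (Z/4781Z)^* ≅ (Z/7Z)^* × (Z/683Z)^*. Each prime-power unit group is (Z/7Z)^* ≅ Z/6Z; (Z/683Z)^* ≅ Z/682Z. Hence Gal(Q(zeta_4781)/Q) ≅ Z/6Z × Z/682Z.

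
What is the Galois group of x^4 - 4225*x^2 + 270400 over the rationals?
Gal(K/Q) = Z/2Z (cyclic of order 2)

f factors as (x^2 - 65)(x^2 - 4160), so the splitting field is K = Q(sqrt(65), sqrt(4160)). The squarefree part of 65 is 65 and the squarefree part of 4160 is also 65, so sqrt(65) and sqrt(4160) are both rational multiples of sqrt(65). Hence Q(sqrt(65)) = Q(sqrt(4160)) = Q(sqrt(65)), and the splitting field collapses to a single degree-2 extension with Galois group Z/2Z.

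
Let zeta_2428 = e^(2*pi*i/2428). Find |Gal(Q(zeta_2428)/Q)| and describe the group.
|Gal(Q(zeta_2428)/Q)| = phi(2428) = 1212; group ≅ (Z/2428Z)^* ≅ Z/2Z × Z/606Z

The n-th cyclotomic polynomial Φ_2428(x) is the minimal polynomial of zeta_2428 over Q and has degree phi(2428) = 1212. So Q(zeta_2428) is a degree-1212 Galois extension with Galois group (Z/2428Z)^*. By CRT, (Z/2428Z)^* ≅ (Z/4Z)^* × (Z/607Z)^*. Each prime-power unit group is (Z/4Z)^* ≅ Z/2Z; (Z/607Z)^* ≅ Z/606Z. Hence Gal(Q(zeta_2428)/Q) ≅ Z/2Z × Z/606Z.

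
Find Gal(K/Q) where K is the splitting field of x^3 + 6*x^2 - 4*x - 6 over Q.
Gal(K/Q) = S_3 (symmetric group of order 6)

Compute the discriminant of x^3 + (6)*x^2 + (-4)*x + (-6): Δ = 7636. Since Δ is not a rational square, the Galois group is not contained in A_3; it must be the full S_3 (irreducibility of the cubic rules out anything smaller).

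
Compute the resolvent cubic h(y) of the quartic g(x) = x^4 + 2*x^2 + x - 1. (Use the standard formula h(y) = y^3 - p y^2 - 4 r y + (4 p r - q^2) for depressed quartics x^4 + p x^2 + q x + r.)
h(y) = y^3 - 2*y^2 + 4*y - 9

Identify coefficients: p = 2, q = 1, r = -1.
Plug into h(y) = y^3 - p y^2 - 4 r y + (4 p r - q^2):
  h(y) = y^3 - (2) y^2 - 4*(-1) y + (4*(2)*(-1) - (1)^2)
       = y^3 + (-2) y^2 + (4) y + (-9).
Simplifying: h(y) = y^3 - 2*y^2 + 4*y - 9.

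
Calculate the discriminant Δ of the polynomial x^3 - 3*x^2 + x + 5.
Δ = -400

For x^3 + a x^2 + b x + c the discriminant is Δ = 18 a b c - 4 a^3 c + a^2 b^2 - 4 b^3 - 27 c^2.
Plug a = -3, b = 1, c = 5:
  18*(-3)*(1)*(5) - 4*(-3)^3*(5) + (-3)^2*(1)^2 - 4*(1)^3 - 27*(5)^2
  = -270 + (540) + 9 + (-4) + (-675)
  = -400.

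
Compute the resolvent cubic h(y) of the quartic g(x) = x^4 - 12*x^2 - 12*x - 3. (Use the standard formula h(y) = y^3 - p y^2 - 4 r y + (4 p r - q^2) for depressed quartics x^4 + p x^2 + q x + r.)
h(y) = y^3 + 12*y^2 + 12*y

Identify coefficients: p = -12, q = -12, r = -3.
Plug into h(y) = y^3 - p y^2 - 4 r y + (4 p r - q^2):
  h(y) = y^3 - (-12) y^2 - 4*(-3) y + (4*(-12)*(-3) - (-12)^2)
       = y^3 + (12) y^2 + (12) y + (0).
Simplifying: h(y) = y^3 + 12*y^2 + 12*y.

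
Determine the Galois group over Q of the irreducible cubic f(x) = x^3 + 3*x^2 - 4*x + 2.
Gal(K/Q) = S_3 (symmetric group of order 6)

Compute the discriminant of x^3 + (3)*x^2 + (-4)*x + (2): Δ = -356. Since Δ is not a rational square, the Galois group is not contained in A_3; it must be the full S_3 (irreducibility of the cubic rules out anything smaller).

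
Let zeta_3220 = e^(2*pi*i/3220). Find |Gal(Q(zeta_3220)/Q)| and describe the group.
|Gal(Q(zeta_3220)/Q)| = phi(3220) = 1056; group ≅ (Z/3220Z)^* ≅ Z/2Z × Z/4Z × Z/6Z × Z/22Z

The n-th cyclotomic polynomial Φ_3220(x) is the minimal polynomial of zeta_3220 over Q and has degree phi(3220) = 1056. So Q(zeta_3220) is a degree-1056 Galois extension with Galois group (Z/3220Z)^*. By CRT, (Z/3220Z)^* ≅ (Z/4Z)^* × (Z/5Z)^* × (Z/7Z)^* × (Z/23Z)^*. Each prime-power unit group is (Z/4Z)^* ≅ Z/2Z; (Z/5Z)^* ≅ Z/4Z; (Z/7Z)^* ≅ Z/6Z; (Z/23Z)^* ≅ Z/22Z. Hence Gal(Q(zeta_3220)/Q) ≅ Z/2Z × Z/4Z × Z/6Z × Z/22Z.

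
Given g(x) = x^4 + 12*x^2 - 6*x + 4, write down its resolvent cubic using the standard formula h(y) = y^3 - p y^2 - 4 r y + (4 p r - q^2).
h(y) = y^3 - 12*y^2 - 16*y + 156

Identify coefficients: p = 12, q = -6, r = 4.
Plug into h(y) = y^3 - p y^2 - 4 r y + (4 p r - q^2):
  h(y) = y^3 - (12) y^2 - 4*(4) y + (4*(12)*(4) - (-6)^2)
       = y^3 + (-12) y^2 + (-16) y + (156).
Simplifying: h(y) = y^3 - 12*y^2 - 16*y + 156.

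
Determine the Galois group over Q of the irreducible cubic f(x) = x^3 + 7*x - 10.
Gal(K/Q) = S_3 (symmetric group of order 6)

Compute the discriminant of x^3 + (0)*x^2 + (7)*x + (-10): Δ = -4072. Since Δ is not a rational square, the Galois group is not contained in A_3; it must be the full S_3 (irreducibility of the cubic rules out anything smaller).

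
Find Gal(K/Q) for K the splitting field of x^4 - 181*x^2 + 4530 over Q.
Gal(K/Q) = V_4 (Klein four-group, Z/2Z × Z/2Z)

f factors as (x^2 - 30)(x^2 - 151), so the splitting field is K = Q(sqrt(30), sqrt(151)). The elements 30, 151, 4530 are all non-squares in Q, so sqrt(30) and sqrt(151) generate independent quadratic extensions. Thus [K:Q] = 4 and Gal(K/Q) is generated by the two order-2 automorphisms sqrt(30) ↦ -sqrt(30) and sqrt(151) ↦ -sqrt(151), giving V_4.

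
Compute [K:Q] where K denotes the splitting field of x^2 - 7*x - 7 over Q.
[K:Q] = 2

The discriminant of x^2 + (-7)*x + (-7) is b^2 - 4c = 49 - (-28) = 77. Since 77 is not a perfect square in Q, the polynomial is irreducible over Q. Its two roots generate a degree-2 extension, so [K:Q] = 2.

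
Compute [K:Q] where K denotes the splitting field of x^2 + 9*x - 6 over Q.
[K:Q] = 2

The discriminant of x^2 + (9)*x + (-6) is b^2 - 4c = 81 - (-24) = 105. Since 105 is not a perfect square in Q, the polynomial is irreducible over Q. Its two roots generate a degree-2 extension, so [K:Q] = 2.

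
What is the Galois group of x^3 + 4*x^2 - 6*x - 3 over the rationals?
Gal(K/Q) = S_3 (symmetric group of order 6)

Compute the discriminant of x^3 + (4)*x^2 + (-6)*x + (-3): Δ = 3261. Since Δ is not a rational square, the Galois group is not contained in A_3; it must be the full S_3 (irreducibility of the cubic rules out anything smaller).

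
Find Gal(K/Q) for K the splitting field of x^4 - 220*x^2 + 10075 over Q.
Gal(K/Q) = V_4 (Klein four-group, Z/2Z × Z/2Z)

f factors as (x^2 - 155)(x^2 - 65), so the splitting field is K = Q(sqrt(155), sqrt(65)). The elements 155, 65, 10075 are all non-squares in Q, so sqrt(155) and sqrt(65) generate independent quadratic extensions. Thus [K:Q] = 4 and Gal(K/Q) is generated by the two order-2 automorphisms sqrt(155) ↦ -sqrt(155) and sqrt(65) ↦ -sqrt(65), giving V_4.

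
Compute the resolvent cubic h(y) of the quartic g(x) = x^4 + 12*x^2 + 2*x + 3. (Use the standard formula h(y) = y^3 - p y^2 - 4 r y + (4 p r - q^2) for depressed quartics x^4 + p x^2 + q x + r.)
h(y) = y^3 - 12*y^2 - 12*y + 140

Identify coefficients: p = 12, q = 2, r = 3.
Plug into h(y) = y^3 - p y^2 - 4 r y + (4 p r - q^2):
  h(y) = y^3 - (12) y^2 - 4*(3) y + (4*(12)*(3) - (2)^2)
       = y^3 + (-12) y^2 + (-12) y + (140).
Simplifying: h(y) = y^3 - 12*y^2 - 12*y + 140.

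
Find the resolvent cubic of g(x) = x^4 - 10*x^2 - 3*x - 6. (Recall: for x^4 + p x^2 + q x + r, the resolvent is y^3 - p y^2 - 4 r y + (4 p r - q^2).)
h(y) = y^3 + 10*y^2 + 24*y + 231

Identify coefficients: p = -10, q = -3, r = -6.
Plug into h(y) = y^3 - p y^2 - 4 r y + (4 p r - q^2):
  h(y) = y^3 - (-10) y^2 - 4*(-6) y + (4*(-10)*(-6) - (-3)^2)
       = y^3 + (10) y^2 + (24) y + (231).
Simplifying: h(y) = y^3 + 10*y^2 + 24*y + 231.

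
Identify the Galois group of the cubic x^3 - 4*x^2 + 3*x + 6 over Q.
Gal(K/Q) = S_3 (symmetric group of order 6)

Compute the discriminant of x^3 + (-4)*x^2 + (3)*x + (6): Δ = -696. Since Δ is not a rational square, the Galois group is not contained in A_3; it must be the full S_3 (irreducibility of the cubic rules out anything smaller).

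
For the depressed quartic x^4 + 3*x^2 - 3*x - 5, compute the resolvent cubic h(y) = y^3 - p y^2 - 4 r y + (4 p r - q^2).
h(y) = y^3 - 3*y^2 + 20*y - 69

Identify coefficients: p = 3, q = -3, r = -5.
Plug into h(y) = y^3 - p y^2 - 4 r y + (4 p r - q^2):
  h(y) = y^3 - (3) y^2 - 4*(-5) y + (4*(3)*(-5) - (-3)^2)
       = y^3 + (-3) y^2 + (20) y + (-69).
Simplifying: h(y) = y^3 - 3*y^2 + 20*y - 69.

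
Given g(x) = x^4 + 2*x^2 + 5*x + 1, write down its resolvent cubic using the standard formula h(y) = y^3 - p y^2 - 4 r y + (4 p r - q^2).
h(y) = y^3 - 2*y^2 - 4*y - 17

Identify coefficients: p = 2, q = 5, r = 1.
Plug into h(y) = y^3 - p y^2 - 4 r y + (4 p r - q^2):
  h(y) = y^3 - (2) y^2 - 4*(1) y + (4*(2)*(1) - (5)^2)
       = y^3 + (-2) y^2 + (-4) y + (-17).
Simplifying: h(y) = y^3 - 2*y^2 - 4*y - 17.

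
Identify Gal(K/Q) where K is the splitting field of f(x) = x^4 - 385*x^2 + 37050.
Gal(K/Q) = V_4 (Klein four-group, Z/2Z × Z/2Z)

f factors as (x^2 - 190)(x^2 - 195), so the splitting field is K = Q(sqrt(190), sqrt(195)). The elements 190, 195, 37050 are all non-squares in Q, so sqrt(190) and sqrt(195) generate independent quadratic extensions. Thus [K:Q] = 4 and Gal(K/Q) is generated by the two order-2 automorphisms sqrt(190) ↦ -sqrt(190) and sqrt(195) ↦ -sqrt(195), giving V_4.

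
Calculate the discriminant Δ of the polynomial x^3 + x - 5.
Δ = -679

For a depressed cubic x^3 + p x + q the discriminant is Δ = -4 p^3 - 27 q^2 = -4*(1)^3 - 27*(-5)^2 = -4 - 675 = -679.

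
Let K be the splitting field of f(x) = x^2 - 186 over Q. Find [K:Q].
[K:Q] = 2

The polynomial x^2 - 186 is irreducible over Q since 186 is not a perfect square. Its splitting field is Q(sqrt(186)), which has degree 2 over Q.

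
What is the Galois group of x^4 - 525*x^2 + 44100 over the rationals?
Gal(K/Q) = Z/2Z (cyclic of order 2)

f factors as (x^2 - 105)(x^2 - 420), so the splitting field is K = Q(sqrt(105), sqrt(420)). The squarefree part of 105 is 105 and the squarefree part of 420 is also 105, so sqrt(105) and sqrt(420) are both rational multiples of sqrt(105). Hence Q(sqrt(105)) = Q(sqrt(420)) = Q(sqrt(105)), and the splitting field collapses to a single degree-2 extension with Galois group Z/2Z.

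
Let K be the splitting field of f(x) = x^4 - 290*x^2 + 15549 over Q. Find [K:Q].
[K:Q] = 4

f factors as (x^2 - 71)(x^2 - 219); the splitting field is K = Q(sqrt(71), sqrt(219)). Since 71, 219, and 15549 are all non-squares in Q, the three subfields Q(sqrt(71)), Q(sqrt(219)), Q(sqrt(15549)) are distinct degree-2 extensions, so [K:Q] = 4 (Klein four Galois group).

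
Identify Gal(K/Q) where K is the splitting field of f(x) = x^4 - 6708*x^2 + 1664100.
Gal(K/Q) = Z/2Z (cyclic of order 2)

f factors as (x^2 - 258)(x^2 - 6450), so the splitting field is K = Q(sqrt(258), sqrt(6450)). The squarefree part of 258 is 258 and the squarefree part of 6450 is also 258, so sqrt(258) and sqrt(6450) are both rational multiples of sqrt(258). Hence Q(sqrt(258)) = Q(sqrt(6450)) = Q(sqrt(258)), and the splitting field collapses to a single degree-2 extension with Galois group Z/2Z.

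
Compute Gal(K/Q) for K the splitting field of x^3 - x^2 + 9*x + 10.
Gal(K/Q) = S_3 (symmetric group of order 6)

Compute the discriminant of x^3 + (-1)*x^2 + (9)*x + (10): Δ = -7115. Since Δ is not a rational square, the Galois group is not contained in A_3; it must be the full S_3 (irreducibility of the cubic rules out anything smaller).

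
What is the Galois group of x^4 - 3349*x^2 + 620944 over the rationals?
Gal(K/Q) = Z/2Z (cyclic of order 2)

f factors as (x^2 - 3152)(x^2 - 197), so the splitting field is K = Q(sqrt(3152), sqrt(197)). The squarefree part of 3152 is 197 and the squarefree part of 197 is also 197, so sqrt(3152) and sqrt(197) are both rational multiples of sqrt(197). Hence Q(sqrt(3152)) = Q(sqrt(197)) = Q(sqrt(197)), and the splitting field collapses to a single degree-2 extension with Galois group Z/2Z.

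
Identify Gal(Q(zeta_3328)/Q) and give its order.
|Gal(Q(zeta_3328)/Q)| = phi(3328) = 1536; group ≅ (Z/3328Z)^* ≅ Z/2Z × Z/12Z × Z/64Z

The n-th cyclotomic polynomial Φ_3328(x) is the minimal polynomial of zeta_3328 over Q and has degree phi(3328) = 1536. So Q(zeta_3328) is a degree-1536 Galois extension with Galois group (Z/3328Z)^*. By CRT, (Z/3328Z)^* ≅ (Z/256Z)^* × (Z/13Z)^*. Each prime-power unit group is (Z/256Z)^* ≅ Z/2Z × Z/64Z; (Z/13Z)^* ≅ Z/12Z. Hence Gal(Q(zeta_3328)/Q) ≅ Z/2Z × Z/12Z × Z/64Z.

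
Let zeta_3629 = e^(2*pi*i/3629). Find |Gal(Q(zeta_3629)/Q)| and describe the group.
|Gal(Q(zeta_3629)/Q)| = phi(3629) = 3420; group ≅ (Z/3629Z)^* ≅ Z/18Z × Z/190Z

The n-th cyclotomic polynomial Φ_3629(x) is the minimal polynomial of zeta_3629 over Q and has degree phi(3629) = 3420. So Q(zeta_3629) is a degree-3420 Galois extension with Galois group (Z/3629Z)^*. By CRT, (Z/3629Z)^* ≅ (Z/19Z)^* × (Z/191Z)^*. Each prime-power unit group is (Z/19Z)^* ≅ Z/18Z; (Z/191Z)^* ≅ Z/190Z. Hence Gal(Q(zeta_3629)/Q) ≅ Z/18Z × Z/190Z.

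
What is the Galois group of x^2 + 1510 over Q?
Gal(K/Q) = Z/2Z (cyclic of order 2)

x^2 + 1510 is irreducible over Q since -1510 is not a rational square. The splitting field Q(sqrt(-1510)) has degree 2 over Q, and its unique nontrivial automorphism is sqrt(-1510) ↦ -sqrt(-1510). Hence Gal(Q(sqrt(-1510))/Q) = Z/2Z.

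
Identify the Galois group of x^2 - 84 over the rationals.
Gal(K/Q) = Z/2Z (cyclic of order 2)

x^2 - 84 is irreducible over Q since 84 is not a rational square. The splitting field Q(sqrt(84)) has degree 2 over Q, and its unique nontrivial automorphism is sqrt(84) ↦ -sqrt(84). Hence Gal(Q(sqrt(84))/Q) = Z/2Z.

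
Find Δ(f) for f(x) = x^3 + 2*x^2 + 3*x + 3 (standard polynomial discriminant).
Δ = -87

For x^3 + a x^2 + b x + c the discriminant is Δ = 18 a b c - 4 a^3 c + a^2 b^2 - 4 b^3 - 27 c^2.
Plug a = 2, b = 3, c = 3:
  18*(2)*(3)*(3) - 4*(2)^3*(3) + (2)^2*(3)^2 - 4*(3)^3 - 27*(3)^2
  = 324 + (-96) + 36 + (-108) + (-243)
  = -87.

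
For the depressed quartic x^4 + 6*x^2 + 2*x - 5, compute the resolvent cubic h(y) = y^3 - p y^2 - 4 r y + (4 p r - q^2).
h(y) = y^3 - 6*y^2 + 20*y - 124

Identify coefficients: p = 6, q = 2, r = -5.
Plug into h(y) = y^3 - p y^2 - 4 r y + (4 p r - q^2):
  h(y) = y^3 - (6) y^2 - 4*(-5) y + (4*(6)*(-5) - (2)^2)
       = y^3 + (-6) y^2 + (20) y + (-124).
Simplifying: h(y) = y^3 - 6*y^2 + 20*y - 124.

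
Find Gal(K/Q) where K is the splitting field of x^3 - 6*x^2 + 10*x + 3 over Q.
Gal(K/Q) = S_3 (symmetric group of order 6)

Compute the discriminant of x^3 + (-6)*x^2 + (10)*x + (3): Δ = -1291. Since Δ is not a rational square, the Galois group is not contained in A_3; it must be the full S_3 (irreducibility of the cubic rules out anything smaller).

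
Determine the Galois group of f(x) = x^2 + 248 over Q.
Gal(K/Q) = Z/2Z (cyclic of order 2)

x^2 + 248 is irreducible over Q since -248 is not a rational square. The splitting field Q(sqrt(-248)) has degree 2 over Q, and its unique nontrivial automorphism is sqrt(-248) ↦ -sqrt(-248). Hence Gal(Q(sqrt(-248))/Q) = Z/2Z.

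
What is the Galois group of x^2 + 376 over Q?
Gal(K/Q) = Z/2Z (cyclic of order 2)

x^2 + 376 is irreducible over Q since -376 is not a rational square. The splitting field Q(sqrt(-376)) has degree 2 over Q, and its unique nontrivial automorphism is sqrt(-376) ↦ -sqrt(-376). Hence Gal(Q(sqrt(-376))/Q) = Z/2Z.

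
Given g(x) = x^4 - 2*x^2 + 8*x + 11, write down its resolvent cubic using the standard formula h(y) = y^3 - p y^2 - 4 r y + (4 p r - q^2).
h(y) = y^3 + 2*y^2 - 44*y - 152

Identify coefficients: p = -2, q = 8, r = 11.
Plug into h(y) = y^3 - p y^2 - 4 r y + (4 p r - q^2):
  h(y) = y^3 - (-2) y^2 - 4*(11) y + (4*(-2)*(11) - (8)^2)
       = y^3 + (2) y^2 + (-44) y + (-152).
Simplifying: h(y) = y^3 + 2*y^2 - 44*y - 152.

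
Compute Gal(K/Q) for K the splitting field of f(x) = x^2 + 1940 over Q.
Gal(K/Q) = Z/2Z (cyclic of order 2)

x^2 + 1940 is irreducible over Q since -1940 is not a rational square. The splitting field Q(sqrt(-1940)) has degree 2 over Q, and its unique nontrivial automorphism is sqrt(-1940) ↦ -sqrt(-1940). Hence Gal(Q(sqrt(-1940))/Q) = Z/2Z.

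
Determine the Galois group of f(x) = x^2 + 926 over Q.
Gal(K/Q) = Z/2Z (cyclic of order 2)

x^2 + 926 is irreducible over Q since -926 is not a rational square. The splitting field Q(sqrt(-926)) has degree 2 over Q, and its unique nontrivial automorphism is sqrt(-926) ↦ -sqrt(-926). Hence Gal(Q(sqrt(-926))/Q) = Z/2Z.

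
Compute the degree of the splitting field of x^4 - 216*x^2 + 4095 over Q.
[K:Q] = 4

f factors as (x^2 - 21)(x^2 - 195); the splitting field is K = Q(sqrt(21), sqrt(195)). Since 21, 195, and 4095 are all non-squares in Q, the three subfields Q(sqrt(21)), Q(sqrt(195)), Q(sqrt(4095)) are distinct degree-2 extensions, so [K:Q] = 4 (Klein four Galois group).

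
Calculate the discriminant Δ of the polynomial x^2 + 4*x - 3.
Δ = 28

For a quadratic a x^2 + b x + c the discriminant is Δ = b^2 - 4ac = (4)^2 - 4*(1)*(-3) = 16 - (-12) = 28.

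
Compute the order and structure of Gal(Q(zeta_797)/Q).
|Gal(Q(zeta_797)/Q)| = phi(797) = 796; group ≅ (Z/797Z)^* ≅ Z/796Z

The n-th cyclotomic polynomial Φ_797(x) is the minimal polynomial of zeta_797 over Q and has degree phi(797) = 796. So Q(zeta_797) is a degree-796 Galois extension with Galois group (Z/797Z)^*. (Z/797Z)^* is cyclic since 797 is an odd prime power (or 4). Hence Gal(Q(zeta_797)/Q) ≅ Z/796Z.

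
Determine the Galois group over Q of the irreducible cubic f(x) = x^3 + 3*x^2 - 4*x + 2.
Gal(K/Q) = S_3 (symmetric group of order 6)

Compute the discriminant of x^3 + (3)*x^2 + (-4)*x + (2): Δ = -356. Since Δ is not a rational square, the Galois group is not contained in A_3; it must be the full S_3 (irreducibility of the cubic rules out anything smaller).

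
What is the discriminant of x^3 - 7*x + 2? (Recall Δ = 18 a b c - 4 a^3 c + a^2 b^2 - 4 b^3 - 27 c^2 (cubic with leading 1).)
Δ = 1264

For x^3 + a x^2 + b x + c the discriminant is Δ = 18 a b c - 4 a^3 c + a^2 b^2 - 4 b^3 - 27 c^2.
Plug a = 0, b = -7, c = 2:
  18*(0)*(-7)*(2) - 4*(0)^3*(2) + (0)^2*(-7)^2 - 4*(-7)^3 - 27*(2)^2
  = 0 + (0) + 0 + (1372) + (-108)
  = 1264.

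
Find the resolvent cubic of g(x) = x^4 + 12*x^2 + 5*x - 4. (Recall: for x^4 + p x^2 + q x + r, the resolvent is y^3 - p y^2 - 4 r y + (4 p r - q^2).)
h(y) = y^3 - 12*y^2 + 16*y - 217

Identify coefficients: p = 12, q = 5, r = -4.
Plug into h(y) = y^3 - p y^2 - 4 r y + (4 p r - q^2):
  h(y) = y^3 - (12) y^2 - 4*(-4) y + (4*(12)*(-4) - (5)^2)
       = y^3 + (-12) y^2 + (16) y + (-217).
Simplifying: h(y) = y^3 - 12*y^2 + 16*y - 217.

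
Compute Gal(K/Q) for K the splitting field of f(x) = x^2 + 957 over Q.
Gal(K/Q) = Z/2Z (cyclic of order 2)

x^2 + 957 is irreducible over Q since -957 is not a rational square. The splitting field Q(sqrt(-957)) has degree 2 over Q, and its unique nontrivial automorphism is sqrt(-957) ↦ -sqrt(-957). Hence Gal(Q(sqrt(-957))/Q) = Z/2Z.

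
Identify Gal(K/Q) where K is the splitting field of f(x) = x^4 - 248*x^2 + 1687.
Gal(K/Q) = V_4 (Klein four-group, Z/2Z × Z/2Z)

f factors as (x^2 - 241)(x^2 - 7), so the splitting field is K = Q(sqrt(241), sqrt(7)). The elements 241, 7, 1687 are all non-squares in Q, so sqrt(241) and sqrt(7) generate independent quadratic extensions. Thus [K:Q] = 4 and Gal(K/Q) is generated by the two order-2 automorphisms sqrt(241) ↦ -sqrt(241) and sqrt(7) ↦ -sqrt(7), giving V_4.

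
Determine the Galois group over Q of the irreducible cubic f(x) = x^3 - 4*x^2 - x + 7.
Gal(K/Q) = S_3 (symmetric group of order 6)

Compute the discriminant of x^3 + (-4)*x^2 + (-1)*x + (7): Δ = 993. Since Δ is not a rational square, the Galois group is not contained in A_3; it must be the full S_3 (irreducibility of the cubic rules out anything smaller).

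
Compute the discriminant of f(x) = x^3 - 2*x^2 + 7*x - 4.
Δ = -728

For x^3 + a x^2 + b x + c the discriminant is Δ = 18 a b c - 4 a^3 c + a^2 b^2 - 4 b^3 - 27 c^2.
Plug a = -2, b = 7, c = -4:
  18*(-2)*(7)*(-4) - 4*(-2)^3*(-4) + (-2)^2*(7)^2 - 4*(7)^3 - 27*(-4)^2
  = 1008 + (-128) + 196 + (-1372) + (-432)
  = -728.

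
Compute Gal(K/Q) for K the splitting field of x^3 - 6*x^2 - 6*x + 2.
Gal(K/Q) = S_3 (symmetric group of order 6)

Compute the discriminant of x^3 + (-6)*x^2 + (-6)*x + (2): Δ = 5076. Since Δ is not a rational square, the Galois group is not contained in A_3; it must be the full S_3 (irreducibility of the cubic rules out anything smaller).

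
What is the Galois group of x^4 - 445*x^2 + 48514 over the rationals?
Gal(K/Q) = V_4 (Klein four-group, Z/2Z × Z/2Z)

f factors as (x^2 - 254)(x^2 - 191), so the splitting field is K = Q(sqrt(254), sqrt(191)). The elements 254, 191, 48514 are all non-squares in Q, so sqrt(254) and sqrt(191) generate independent quadratic extensions. Thus [K:Q] = 4 and Gal(K/Q) is generated by the two order-2 automorphisms sqrt(254) ↦ -sqrt(254) and sqrt(191) ↦ -sqrt(191), giving V_4.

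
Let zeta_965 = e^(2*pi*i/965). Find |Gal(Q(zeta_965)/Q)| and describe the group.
|Gal(Q(zeta_965)/Q)| = phi(965) = 768; group ≅ (Z/965Z)^* ≅ Z/4Z × Z/192Z

The n-th cyclotomic polynomial Φ_965(x) is the minimal polynomial of zeta_965 over Q and has degree phi(965) = 768. So Q(zeta_965) is a degree-768 Galois extension with Galois group (Z/965Z)^*. By CRT, (Z/965Z)^* ≅ (Z/5Z)^* × (Z/193Z)^*. Each prime-power unit group is (Z/5Z)^* ≅ Z/4Z; (Z/193Z)^* ≅ Z/192Z. Hence Gal(Q(zeta_965)/Q) ≅ Z/4Z × Z/192Z.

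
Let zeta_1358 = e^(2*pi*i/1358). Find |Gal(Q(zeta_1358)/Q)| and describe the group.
|Gal(Q(zeta_1358)/Q)| = phi(1358) = 576; group ≅ (Z/1358Z)^* ≅ Z/6Z × Z/96Z

The n-th cyclotomic polynomial Φ_1358(x) is the minimal polynomial of zeta_1358 over Q and has degree phi(1358) = 576. So Q(zeta_1358) is a degree-576 Galois extension with Galois group (Z/1358Z)^*. By CRT, (Z/1358Z)^* ≅ (Z/2Z)^* × (Z/7Z)^* × (Z/97Z)^*. Each prime-power unit group is (Z/2Z)^* ≅ trivial group (order 1); (Z/7Z)^* ≅ Z/6Z; (Z/97Z)^* ≅ Z/96Z. Hence Gal(Q(zeta_1358)/Q) ≅ Z/6Z × Z/96Z.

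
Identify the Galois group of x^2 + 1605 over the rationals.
Gal(K/Q) = Z/2Z (cyclic of order 2)

x^2 + 1605 is irreducible over Q since -1605 is not a rational square. The splitting field Q(sqrt(-1605)) has degree 2 over Q, and its unique nontrivial automorphism is sqrt(-1605) ↦ -sqrt(-1605). Hence Gal(Q(sqrt(-1605))/Q) = Z/2Z.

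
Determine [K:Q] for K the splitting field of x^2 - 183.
[K:Q] = 2

The polynomial x^2 - 183 is irreducible over Q since 183 is not a perfect square. Its splitting field is Q(sqrt(183)), which has degree 2 over Q.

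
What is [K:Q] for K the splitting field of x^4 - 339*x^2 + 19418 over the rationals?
[K:Q] = 4

f factors as (x^2 - 266)(x^2 - 73); the splitting field is K = Q(sqrt(266), sqrt(73)). Since 266, 73, and 19418 are all non-squares in Q, the three subfields Q(sqrt(266)), Q(sqrt(73)), Q(sqrt(19418)) are distinct degree-2 extensions, so [K:Q] = 4 (Klein four Galois group).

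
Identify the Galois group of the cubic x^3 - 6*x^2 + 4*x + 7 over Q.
Gal(K/Q) = S_3 (symmetric group of order 6)

Compute the discriminant of x^3 + (-6)*x^2 + (4)*x + (7): Δ = 2021. Since Δ is not a rational square, the Galois group is not contained in A_3; it must be the full S_3 (irreducibility of the cubic rules out anything smaller).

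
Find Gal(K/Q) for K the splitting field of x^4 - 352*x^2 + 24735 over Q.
Gal(K/Q) = V_4 (Klein four-group, Z/2Z × Z/2Z)

f factors as (x^2 - 255)(x^2 - 97), so the splitting field is K = Q(sqrt(255), sqrt(97)). The elements 255, 97, 24735 are all non-squares in Q, so sqrt(255) and sqrt(97) generate independent quadratic extensions. Thus [K:Q] = 4 and Gal(K/Q) is generated by the two order-2 automorphisms sqrt(255) ↦ -sqrt(255) and sqrt(97) ↦ -sqrt(97), giving V_4.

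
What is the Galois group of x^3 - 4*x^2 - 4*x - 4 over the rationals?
Gal(K/Q) = S_3 (symmetric group of order 6)

Compute the discriminant of x^3 + (-4)*x^2 + (-4)*x + (-4): Δ = -2096. Since Δ is not a rational square, the Galois group is not contained in A_3; it must be the full S_3 (irreducibility of the cubic rules out anything smaller).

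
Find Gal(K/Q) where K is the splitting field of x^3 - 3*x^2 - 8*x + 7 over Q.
Gal(K/Q) = S_3 (symmetric group of order 6)

Compute the discriminant of x^3 + (-3)*x^2 + (-8)*x + (7): Δ = 5081. Since Δ is not a rational square, the Galois group is not contained in A_3; it must be the full S_3 (irreducibility of the cubic rules out anything smaller).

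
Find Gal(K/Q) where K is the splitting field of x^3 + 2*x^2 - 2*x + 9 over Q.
Gal(K/Q) = S_3 (symmetric group of order 6)

Compute the discriminant of x^3 + (2)*x^2 + (-2)*x + (9): Δ = -3075. Since Δ is not a rational square, the Galois group is not contained in A_3; it must be the full S_3 (irreducibility of the cubic rules out anything smaller).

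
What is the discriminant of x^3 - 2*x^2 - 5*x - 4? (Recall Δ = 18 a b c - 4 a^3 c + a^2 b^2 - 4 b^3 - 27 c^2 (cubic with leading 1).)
Δ = -680

For x^3 + a x^2 + b x + c the discriminant is Δ = 18 a b c - 4 a^3 c + a^2 b^2 - 4 b^3 - 27 c^2.
Plug a = -2, b = -5, c = -4:
  18*(-2)*(-5)*(-4) - 4*(-2)^3*(-4) + (-2)^2*(-5)^2 - 4*(-5)^3 - 27*(-4)^2
  = -720 + (-128) + 100 + (500) + (-432)
  = -680.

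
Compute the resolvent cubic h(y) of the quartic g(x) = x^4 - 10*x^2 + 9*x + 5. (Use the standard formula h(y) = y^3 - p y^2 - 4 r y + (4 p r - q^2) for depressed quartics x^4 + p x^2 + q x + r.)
h(y) = y^3 + 10*y^2 - 20*y - 281

Identify coefficients: p = -10, q = 9, r = 5.
Plug into h(y) = y^3 - p y^2 - 4 r y + (4 p r - q^2):
  h(y) = y^3 - (-10) y^2 - 4*(5) y + (4*(-10)*(5) - (9)^2)
       = y^3 + (10) y^2 + (-20) y + (-281).
Simplifying: h(y) = y^3 + 10*y^2 - 20*y - 281.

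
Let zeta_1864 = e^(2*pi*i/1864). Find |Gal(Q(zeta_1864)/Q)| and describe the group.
|Gal(Q(zeta_1864)/Q)| = phi(1864) = 928; group ≅ (Z/1864Z)^* ≅ Z/2Z × Z/2Z × Z/232Z

The n-th cyclotomic polynomial Φ_1864(x) is the minimal polynomial of zeta_1864 over Q and has degree phi(1864) = 928. So Q(zeta_1864) is a degree-928 Galois extension with Galois group (Z/1864Z)^*. By CRT, (Z/1864Z)^* ≅ (Z/8Z)^* × (Z/233Z)^*. Each prime-power unit group is (Z/8Z)^* ≅ Z/2Z × Z/2Z; (Z/233Z)^* ≅ Z/232Z. Hence Gal(Q(zeta_1864)/Q) ≅ Z/2Z × Z/2Z × Z/232Z.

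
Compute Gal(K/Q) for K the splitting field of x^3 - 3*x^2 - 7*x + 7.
Gal(K/Q) = S_3 (symmetric group of order 6)

Compute the discriminant of x^3 + (-3)*x^2 + (-7)*x + (7): Δ = 3892. Since Δ is not a rational square, the Galois group is not contained in A_3; it must be the full S_3 (irreducibility of the cubic rules out anything smaller).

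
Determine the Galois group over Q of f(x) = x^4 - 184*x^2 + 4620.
Gal(K/Q) = V_4 (Klein four-group, Z/2Z × Z/2Z)

f factors as (x^2 - 154)(x^2 - 30), so the splitting field is K = Q(sqrt(154), sqrt(30)). The elements 154, 30, 4620 are all non-squares in Q, so sqrt(154) and sqrt(30) generate independent quadratic extensions. Thus [K:Q] = 4 and Gal(K/Q) is generated by the two order-2 automorphisms sqrt(154) ↦ -sqrt(154) and sqrt(30) ↦ -sqrt(30), giving V_4.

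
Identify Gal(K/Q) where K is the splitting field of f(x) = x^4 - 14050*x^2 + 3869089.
Gal(K/Q) = Z/2Z (cyclic of order 2)

f factors as (x^2 - 13769)(x^2 - 281), so the splitting field is K = Q(sqrt(13769), sqrt(281)). The squarefree part of 13769 is 281 and the squarefree part of 281 is also 281, so sqrt(13769) and sqrt(281) are both rational multiples of sqrt(281). Hence Q(sqrt(13769)) = Q(sqrt(281)) = Q(sqrt(281)), and the splitting field collapses to a single degree-2 extension with Galois group Z/2Z.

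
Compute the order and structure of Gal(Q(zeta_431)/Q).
|Gal(Q(zeta_431)/Q)| = phi(431) = 430; group ≅ (Z/431Z)^* ≅ Z/430Z

The n-th cyclotomic polynomial Φ_431(x) is the minimal polynomial of zeta_431 over Q and has degree phi(431) = 430. So Q(zeta_431) is a degree-430 Galois extension with Galois group (Z/431Z)^*. (Z/431Z)^* is cyclic since 431 is an odd prime power (or 4). Hence Gal(Q(zeta_431)/Q) ≅ Z/430Z.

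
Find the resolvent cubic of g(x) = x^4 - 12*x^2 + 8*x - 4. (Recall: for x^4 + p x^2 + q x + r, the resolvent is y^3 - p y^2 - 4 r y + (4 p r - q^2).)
h(y) = y^3 + 12*y^2 + 16*y + 128

Identify coefficients: p = -12, q = 8, r = -4.
Plug into h(y) = y^3 - p y^2 - 4 r y + (4 p r - q^2):
  h(y) = y^3 - (-12) y^2 - 4*(-4) y + (4*(-12)*(-4) - (8)^2)
       = y^3 + (12) y^2 + (16) y + (128).
Simplifying: h(y) = y^3 + 12*y^2 + 16*y + 128.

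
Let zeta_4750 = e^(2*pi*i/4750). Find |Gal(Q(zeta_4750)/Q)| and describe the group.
|Gal(Q(zeta_4750)/Q)| = phi(4750) = 1800; group ≅ (Z/4750Z)^* ≅ Z/18Z × Z/100Z

The n-th cyclotomic polynomial Φ_4750(x) is the minimal polynomial of zeta_4750 over Q and has degree phi(4750) = 1800. So Q(zeta_4750) is a degree-1800 Galois extension with Galois group (Z/4750Z)^*. By CRT, (Z/4750Z)^* ≅ (Z/2Z)^* × (Z/125Z)^* × (Z/19Z)^*. Each prime-power unit group is (Z/2Z)^* ≅ trivial group (order 1); (Z/125Z)^* ≅ Z/100Z; (Z/19Z)^* ≅ Z/18Z. Hence Gal(Q(zeta_4750)/Q) ≅ Z/18Z × Z/100Z.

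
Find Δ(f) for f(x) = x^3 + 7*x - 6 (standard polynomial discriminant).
Δ = -2344

For x^3 + a x^2 + b x + c the discriminant is Δ = 18 a b c - 4 a^3 c + a^2 b^2 - 4 b^3 - 27 c^2.
Plug a = 0, b = 7, c = -6:
  18*(0)*(7)*(-6) - 4*(0)^3*(-6) + (0)^2*(7)^2 - 4*(7)^3 - 27*(-6)^2
  = 0 + (0) + 0 + (-1372) + (-972)
  = -2344.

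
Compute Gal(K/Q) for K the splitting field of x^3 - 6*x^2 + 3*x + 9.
Gal(K/Q) = S_3 (symmetric group of order 6)

Compute the discriminant of x^3 + (-6)*x^2 + (3)*x + (9): Δ = 2889. Since Δ is not a rational square, the Galois group is not contained in A_3; it must be the full S_3 (irreducibility of the cubic rules out anything smaller).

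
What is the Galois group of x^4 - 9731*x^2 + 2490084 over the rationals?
Gal(K/Q) = Z/2Z (cyclic of order 2)

f factors as (x^2 - 9468)(x^2 - 263), so the splitting field is K = Q(sqrt(9468), sqrt(263)). The squarefree part of 9468 is 263 and the squarefree part of 263 is also 263, so sqrt(9468) and sqrt(263) are both rational multiples of sqrt(263). Hence Q(sqrt(9468)) = Q(sqrt(263)) = Q(sqrt(263)), and the splitting field collapses to a single degree-2 extension with Galois group Z/2Z.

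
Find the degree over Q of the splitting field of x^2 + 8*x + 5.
[K:Q] = 2

The discriminant of x^2 + (8)*x + (5) is b^2 - 4c = 64 - (20) = 44. Since 44 is not a perfect square in Q, the polynomial is irreducible over Q. Its two roots generate a degree-2 extension, so [K:Q] = 2.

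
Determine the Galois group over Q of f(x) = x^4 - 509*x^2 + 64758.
Gal(K/Q) = V_4 (Klein four-group, Z/2Z × Z/2Z)

f factors as (x^2 - 251)(x^2 - 258), so the splitting field is K = Q(sqrt(251), sqrt(258)). The elements 251, 258, 64758 are all non-squares in Q, so sqrt(251) and sqrt(258) generate independent quadratic extensions. Thus [K:Q] = 4 and Gal(K/Q) is generated by the two order-2 automorphisms sqrt(251) ↦ -sqrt(251) and sqrt(258) ↦ -sqrt(258), giving V_4.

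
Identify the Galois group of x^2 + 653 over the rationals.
Gal(K/Q) = Z/2Z (cyclic of order 2)

x^2 + 653 is irreducible over Q since -653 is not a rational square. The splitting field Q(sqrt(-653)) has degree 2 over Q, and its unique nontrivial automorphism is sqrt(-653) ↦ -sqrt(-653). Hence Gal(Q(sqrt(-653))/Q) = Z/2Z.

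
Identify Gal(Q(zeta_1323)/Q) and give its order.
|Gal(Q(zeta_1323)/Q)| = phi(1323) = 756; group ≅ (Z/1323Z)^* ≅ Z/18Z × Z/42Z

The n-th cyclotomic polynomial Φ_1323(x) is the minimal polynomial of zeta_1323 over Q and has degree phi(1323) = 756. So Q(zeta_1323) is a degree-756 Galois extension with Galois group (Z/1323Z)^*. By CRT, (Z/1323Z)^* ≅ (Z/27Z)^* × (Z/49Z)^*. Each prime-power unit group is (Z/27Z)^* ≅ Z/18Z; (Z/49Z)^* ≅ Z/42Z. Hence Gal(Q(zeta_1323)/Q) ≅ Z/18Z × Z/42Z.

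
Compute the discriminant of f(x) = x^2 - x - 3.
Δ = 13

For a quadratic a x^2 + b x + c the discriminant is Δ = b^2 - 4ac = (-1)^2 - 4*(1)*(-3) = 1 - (-12) = 13.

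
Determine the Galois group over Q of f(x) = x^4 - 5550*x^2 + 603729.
Gal(K/Q) = Z/2Z (cyclic of order 2)

f factors as (x^2 - 111)(x^2 - 5439), so the splitting field is K = Q(sqrt(111), sqrt(5439)). The squarefree part of 111 is 111 and the squarefree part of 5439 is also 111, so sqrt(111) and sqrt(5439) are both rational multiples of sqrt(111). Hence Q(sqrt(111)) = Q(sqrt(5439)) = Q(sqrt(111)), and the splitting field collapses to a single degree-2 extension with Galois group Z/2Z.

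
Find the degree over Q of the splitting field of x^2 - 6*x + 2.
[K:Q] = 2

The discriminant of x^2 + (-6)*x + (2) is b^2 - 4c = 36 - (8) = 28. Since 28 is not a perfect square in Q, the polynomial is irreducible over Q. Its two roots generate a degree-2 extension, so [K:Q] = 2.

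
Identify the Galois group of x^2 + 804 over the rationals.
Gal(K/Q) = Z/2Z (cyclic of order 2)

x^2 + 804 is irreducible over Q since -804 is not a rational square. The splitting field Q(sqrt(-804)) has degree 2 over Q, and its unique nontrivial automorphism is sqrt(-804) ↦ -sqrt(-804). Hence Gal(Q(sqrt(-804))/Q) = Z/2Z.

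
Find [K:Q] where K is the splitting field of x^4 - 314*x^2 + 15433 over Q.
[K:Q] = 4

f factors as (x^2 - 61)(x^2 - 253); the splitting field is K = Q(sqrt(61), sqrt(253)). Since 61, 253, and 15433 are all non-squares in Q, the three subfields Q(sqrt(61)), Q(sqrt(253)), Q(sqrt(15433)) are distinct degree-2 extensions, so [K:Q] = 4 (Klein four Galois group).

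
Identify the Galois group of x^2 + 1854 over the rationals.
Gal(K/Q) = Z/2Z (cyclic of order 2)

x^2 + 1854 is irreducible over Q since -1854 is not a rational square. The splitting field Q(sqrt(-1854)) has degree 2 over Q, and its unique nontrivial automorphism is sqrt(-1854) ↦ -sqrt(-1854). Hence Gal(Q(sqrt(-1854))/Q) = Z/2Z.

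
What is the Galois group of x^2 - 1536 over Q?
Gal(K/Q) = Z/2Z (cyclic of order 2)

x^2 - 1536 is irreducible over Q since 1536 is not a rational square. The splitting field Q(sqrt(1536)) has degree 2 over Q, and its unique nontrivial automorphism is sqrt(1536) ↦ -sqrt(1536). Hence Gal(Q(sqrt(1536))/Q) = Z/2Z.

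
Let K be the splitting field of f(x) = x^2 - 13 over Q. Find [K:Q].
[K:Q] = 2

The polynomial x^2 - 13 is irreducible over Q since 13 is not a perfect square. Its splitting field is Q(sqrt(13)), which has degree 2 over Q.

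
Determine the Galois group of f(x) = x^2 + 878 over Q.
Gal(K/Q) = Z/2Z (cyclic of order 2)

x^2 + 878 is irreducible over Q since -878 is not a rational square. The splitting field Q(sqrt(-878)) has degree 2 over Q, and its unique nontrivial automorphism is sqrt(-878) ↦ -sqrt(-878). Hence Gal(Q(sqrt(-878))/Q) = Z/2Z.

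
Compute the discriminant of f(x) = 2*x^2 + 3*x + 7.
Δ = -47

For a quadratic a x^2 + b x + c the discriminant is Δ = b^2 - 4ac = (3)^2 - 4*(2)*(7) = 9 - (56) = -47.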